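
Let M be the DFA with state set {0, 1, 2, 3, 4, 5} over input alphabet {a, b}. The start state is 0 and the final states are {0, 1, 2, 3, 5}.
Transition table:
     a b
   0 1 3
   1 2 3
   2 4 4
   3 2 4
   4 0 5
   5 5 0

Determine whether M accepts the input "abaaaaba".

0 --a--> 1
1 --b--> 3
3 --a--> 2
2 --a--> 4
4 --a--> 0
0 --a--> 1
1 --b--> 3
3 --a--> 2
End in state 2, which is an accepting state.

accepted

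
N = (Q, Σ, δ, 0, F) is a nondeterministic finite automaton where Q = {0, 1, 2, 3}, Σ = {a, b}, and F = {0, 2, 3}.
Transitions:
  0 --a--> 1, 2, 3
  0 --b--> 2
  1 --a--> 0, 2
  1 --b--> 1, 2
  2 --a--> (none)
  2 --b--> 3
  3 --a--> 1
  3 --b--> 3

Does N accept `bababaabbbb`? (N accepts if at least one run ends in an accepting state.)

rejected

Start: {0}
read b: {2}
read a: {}
The reachable set is empty and stays empty for the remaining 9 symbols.
Reachable ∩ accepting = {} — empty.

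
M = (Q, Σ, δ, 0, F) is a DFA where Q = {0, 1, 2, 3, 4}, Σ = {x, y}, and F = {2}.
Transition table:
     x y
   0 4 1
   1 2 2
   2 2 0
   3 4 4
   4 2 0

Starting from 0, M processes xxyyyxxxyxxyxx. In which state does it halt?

0 --x--> 4
4 --x--> 2
2 --y--> 0
0 --y--> 1
1 --y--> 2
2 --x--> 2
2 --x--> 2
2 --x--> 2
2 --y--> 0
0 --x--> 4
4 --x--> 2
2 --y--> 0
0 --x--> 4
4 --x--> 2

2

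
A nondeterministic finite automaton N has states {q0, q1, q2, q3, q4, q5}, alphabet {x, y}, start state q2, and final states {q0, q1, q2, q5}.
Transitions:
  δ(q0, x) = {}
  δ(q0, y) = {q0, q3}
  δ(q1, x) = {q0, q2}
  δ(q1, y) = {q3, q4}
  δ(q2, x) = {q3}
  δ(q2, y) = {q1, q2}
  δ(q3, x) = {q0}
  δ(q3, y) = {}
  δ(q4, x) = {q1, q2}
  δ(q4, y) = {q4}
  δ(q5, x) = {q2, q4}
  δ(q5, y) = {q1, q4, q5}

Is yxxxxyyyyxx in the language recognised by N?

rejected

Start: {q2}
read y: {q1, q2}
read x: {q0, q2, q3}
read x: {q0, q3}
read x: {q0}
read x: {}
The reachable set is empty and stays empty for the remaining 6 symbols.
Reachable ∩ accepting = {} — empty.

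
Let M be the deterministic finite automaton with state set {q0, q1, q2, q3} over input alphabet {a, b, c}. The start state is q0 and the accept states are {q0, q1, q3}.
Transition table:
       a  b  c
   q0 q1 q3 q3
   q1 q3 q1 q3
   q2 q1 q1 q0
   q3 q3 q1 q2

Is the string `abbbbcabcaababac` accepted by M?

q0 --a--> q1
q1 --b--> q1
q1 --b--> q1
q1 --b--> q1
q1 --b--> q1
q1 --c--> q3
q3 --a--> q3
q3 --b--> q1
q1 --c--> q3
q3 --a--> q3
q3 --a--> q3
q3 --b--> q1
q1 --a--> q3
q3 --b--> q1
q1 --a--> q3
q3 --c--> q2
End in state q2, which is not an accepting state.

rejected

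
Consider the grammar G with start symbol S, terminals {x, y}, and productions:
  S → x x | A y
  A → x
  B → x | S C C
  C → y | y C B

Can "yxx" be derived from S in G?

no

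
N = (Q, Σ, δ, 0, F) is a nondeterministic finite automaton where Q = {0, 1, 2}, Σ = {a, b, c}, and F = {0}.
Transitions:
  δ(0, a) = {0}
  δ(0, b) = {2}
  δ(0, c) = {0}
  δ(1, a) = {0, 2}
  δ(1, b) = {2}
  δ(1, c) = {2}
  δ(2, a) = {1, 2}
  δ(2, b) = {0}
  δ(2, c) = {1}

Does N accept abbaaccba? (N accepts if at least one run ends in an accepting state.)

Start: {0}
read a: {0}
read b: {2}
read b: {0}
read a: {0}
read a: {0}
read c: {0}
read c: {0}
read b: {2}
read a: {1, 2}
Reachable ∩ accepting = {} — empty.

rejected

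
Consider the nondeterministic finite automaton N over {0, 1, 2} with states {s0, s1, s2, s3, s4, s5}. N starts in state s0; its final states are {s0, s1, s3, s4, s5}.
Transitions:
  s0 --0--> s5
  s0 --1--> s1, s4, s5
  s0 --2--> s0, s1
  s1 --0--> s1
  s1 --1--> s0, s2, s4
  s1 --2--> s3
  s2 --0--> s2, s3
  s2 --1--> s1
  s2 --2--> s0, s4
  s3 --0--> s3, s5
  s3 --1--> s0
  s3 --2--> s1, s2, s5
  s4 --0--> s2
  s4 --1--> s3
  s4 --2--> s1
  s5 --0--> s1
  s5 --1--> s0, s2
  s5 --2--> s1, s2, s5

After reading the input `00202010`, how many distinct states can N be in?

4

Start: {s0}
read 0: {s5}
read 0: {s1}
read 2: {s3}
read 0: {s3, s5}
read 2: {s1, s2, s5}
read 0: {s1, s2, s3}
read 1: {s0, s1, s2, s4}
read 0: {s1, s2, s3, s5}
Final reachable set {s1, s2, s3, s5} has 4 states.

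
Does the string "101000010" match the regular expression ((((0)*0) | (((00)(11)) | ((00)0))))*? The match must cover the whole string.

101000010 cannot be split into zero or more pieces each matching (((0)*0)|(((00)(11))|((00)0))).

no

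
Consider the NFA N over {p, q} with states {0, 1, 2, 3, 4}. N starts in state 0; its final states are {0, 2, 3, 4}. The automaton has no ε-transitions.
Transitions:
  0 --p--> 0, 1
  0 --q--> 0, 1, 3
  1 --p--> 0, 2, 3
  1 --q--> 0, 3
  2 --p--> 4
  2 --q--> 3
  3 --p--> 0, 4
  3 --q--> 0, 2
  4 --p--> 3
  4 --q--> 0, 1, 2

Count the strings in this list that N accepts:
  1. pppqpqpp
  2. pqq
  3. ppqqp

pppqpqpp: accepted
pqq: accepted
ppqqp: accepted

3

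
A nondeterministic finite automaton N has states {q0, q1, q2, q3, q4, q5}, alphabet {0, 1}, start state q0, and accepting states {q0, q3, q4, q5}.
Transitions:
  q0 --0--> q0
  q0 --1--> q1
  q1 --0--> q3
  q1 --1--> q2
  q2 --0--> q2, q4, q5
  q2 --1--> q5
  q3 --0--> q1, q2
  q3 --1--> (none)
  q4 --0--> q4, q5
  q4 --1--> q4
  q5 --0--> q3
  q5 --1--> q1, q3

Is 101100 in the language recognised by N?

Start: {q0}
read 1: {q1}
read 0: {q3}
read 1: {}
The reachable set is empty and stays empty for the remaining 3 symbols.
Reachable ∩ accepting = {} — empty.

rejected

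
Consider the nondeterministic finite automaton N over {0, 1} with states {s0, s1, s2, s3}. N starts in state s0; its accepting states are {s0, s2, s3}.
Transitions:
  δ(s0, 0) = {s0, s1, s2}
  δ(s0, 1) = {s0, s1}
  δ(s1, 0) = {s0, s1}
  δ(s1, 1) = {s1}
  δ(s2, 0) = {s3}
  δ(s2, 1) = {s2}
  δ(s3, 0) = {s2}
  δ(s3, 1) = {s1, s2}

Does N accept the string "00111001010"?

Start: {s0}
read 0: {s0, s1, s2}
read 0: {s0, s1, s2, s3}
read 1: {s0, s1, s2}
read 1: {s0, s1, s2}
read 1: {s0, s1, s2}
read 0: {s0, s1, s2, s3}
read 0: {s0, s1, s2, s3}
read 1: {s0, s1, s2}
read 0: {s0, s1, s2, s3}
read 1: {s0, s1, s2}
read 0: {s0, s1, s2, s3}
Reachable ∩ accepting = {s0, s2, s3} — nonempty.

accepted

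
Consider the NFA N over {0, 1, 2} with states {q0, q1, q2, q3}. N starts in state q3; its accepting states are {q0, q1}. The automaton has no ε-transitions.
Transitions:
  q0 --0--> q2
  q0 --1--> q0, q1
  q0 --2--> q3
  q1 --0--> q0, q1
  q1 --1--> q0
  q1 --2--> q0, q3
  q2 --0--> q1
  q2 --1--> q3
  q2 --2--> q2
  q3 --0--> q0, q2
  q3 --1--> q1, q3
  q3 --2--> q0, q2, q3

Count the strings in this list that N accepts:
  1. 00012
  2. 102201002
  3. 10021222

00012: accepted
102201002: accepted
10021222: accepted

3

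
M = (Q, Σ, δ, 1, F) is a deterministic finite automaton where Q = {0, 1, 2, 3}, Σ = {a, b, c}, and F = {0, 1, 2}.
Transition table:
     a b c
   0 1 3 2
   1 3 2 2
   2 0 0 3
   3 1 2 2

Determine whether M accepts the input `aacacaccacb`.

1 --a--> 3
3 --a--> 1
1 --c--> 2
2 --a--> 0
0 --c--> 2
2 --a--> 0
0 --c--> 2
2 --c--> 3
3 --a--> 1
1 --c--> 2
2 --b--> 0
End in state 0, which is an accepting state.

accepted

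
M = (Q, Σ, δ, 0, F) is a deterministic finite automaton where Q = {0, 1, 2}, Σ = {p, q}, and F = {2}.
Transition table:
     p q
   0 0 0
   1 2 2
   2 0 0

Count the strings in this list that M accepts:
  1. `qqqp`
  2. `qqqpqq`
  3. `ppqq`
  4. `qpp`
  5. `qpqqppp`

0

`qqqp`: rejected
`qqqpqq`: rejected
`ppqq`: rejected
`qpp`: rejected
`qpqqppp`: rejected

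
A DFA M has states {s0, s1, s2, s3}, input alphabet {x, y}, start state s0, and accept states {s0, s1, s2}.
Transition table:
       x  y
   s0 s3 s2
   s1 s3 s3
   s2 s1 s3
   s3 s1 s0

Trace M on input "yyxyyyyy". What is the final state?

s0 --y--> s2
s2 --y--> s3
s3 --x--> s1
s1 --y--> s3
s3 --y--> s0
s0 --y--> s2
s2 --y--> s3
s3 --y--> s0

s0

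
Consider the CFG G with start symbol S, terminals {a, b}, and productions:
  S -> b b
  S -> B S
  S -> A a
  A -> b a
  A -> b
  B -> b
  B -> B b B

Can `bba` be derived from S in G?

yes

S ⇒ BS ⇒ bS ⇒ bAa ⇒ bba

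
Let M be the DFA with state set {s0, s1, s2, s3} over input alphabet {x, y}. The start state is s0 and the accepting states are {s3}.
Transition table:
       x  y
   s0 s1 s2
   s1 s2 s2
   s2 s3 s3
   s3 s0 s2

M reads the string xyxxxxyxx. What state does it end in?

s1

s0 --x--> s1
s1 --y--> s2
s2 --x--> s3
s3 --x--> s0
s0 --x--> s1
s1 --x--> s2
s2 --y--> s3
s3 --x--> s0
s0 --x--> s1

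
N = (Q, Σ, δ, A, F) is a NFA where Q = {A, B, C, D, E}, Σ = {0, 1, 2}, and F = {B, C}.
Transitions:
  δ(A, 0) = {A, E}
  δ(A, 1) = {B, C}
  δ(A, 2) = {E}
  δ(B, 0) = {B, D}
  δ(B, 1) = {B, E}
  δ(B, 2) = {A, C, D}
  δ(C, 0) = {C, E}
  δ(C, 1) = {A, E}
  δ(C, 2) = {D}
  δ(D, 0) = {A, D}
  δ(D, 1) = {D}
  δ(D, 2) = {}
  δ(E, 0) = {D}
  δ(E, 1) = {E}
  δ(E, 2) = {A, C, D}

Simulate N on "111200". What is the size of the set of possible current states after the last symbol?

Start: {A}
read 1: {B, C}
read 1: {A, B, E}
read 1: {B, C, E}
read 2: {A, C, D}
read 0: {A, C, D, E}
read 0: {A, C, D, E}
Final reachable set {A, C, D, E} has 4 states.

4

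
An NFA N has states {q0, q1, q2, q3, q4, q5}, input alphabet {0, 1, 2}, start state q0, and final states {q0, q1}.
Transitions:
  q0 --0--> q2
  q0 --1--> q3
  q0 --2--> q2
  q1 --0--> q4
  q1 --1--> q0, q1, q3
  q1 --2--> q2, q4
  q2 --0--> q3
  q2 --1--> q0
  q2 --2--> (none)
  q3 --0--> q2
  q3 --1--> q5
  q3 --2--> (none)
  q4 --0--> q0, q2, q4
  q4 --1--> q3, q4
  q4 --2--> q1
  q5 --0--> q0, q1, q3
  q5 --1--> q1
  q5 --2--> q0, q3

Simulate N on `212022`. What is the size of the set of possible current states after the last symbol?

0

Start: {q0}
read 2: {q2}
read 1: {q0}
read 2: {q2}
read 0: {q3}
read 2: {}
The reachable set is empty and stays empty for the remaining 1 symbol.
Final reachable set {} has 0 states.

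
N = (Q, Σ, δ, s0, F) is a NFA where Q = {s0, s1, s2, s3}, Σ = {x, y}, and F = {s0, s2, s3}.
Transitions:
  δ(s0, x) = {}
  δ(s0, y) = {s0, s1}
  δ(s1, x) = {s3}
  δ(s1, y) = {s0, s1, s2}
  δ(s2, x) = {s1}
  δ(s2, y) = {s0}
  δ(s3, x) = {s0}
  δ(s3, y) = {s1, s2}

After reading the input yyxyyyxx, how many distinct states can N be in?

Start: {s0}
read y: {s0, s1}
read y: {s0, s1, s2}
read x: {s1, s3}
read y: {s0, s1, s2}
read y: {s0, s1, s2}
read y: {s0, s1, s2}
read x: {s1, s3}
read x: {s0, s3}
Final reachable set {s0, s3} has 2 states.

2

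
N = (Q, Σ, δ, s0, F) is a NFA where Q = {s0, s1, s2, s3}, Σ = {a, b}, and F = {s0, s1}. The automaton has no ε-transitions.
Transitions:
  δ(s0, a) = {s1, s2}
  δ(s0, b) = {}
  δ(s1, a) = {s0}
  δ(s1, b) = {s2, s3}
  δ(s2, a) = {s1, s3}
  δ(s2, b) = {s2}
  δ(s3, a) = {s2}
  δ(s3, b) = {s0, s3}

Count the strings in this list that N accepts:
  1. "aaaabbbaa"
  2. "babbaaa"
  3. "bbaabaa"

1

"aaaabbbaa": accepted
"babbaaa": rejected
"bbaabaa": rejected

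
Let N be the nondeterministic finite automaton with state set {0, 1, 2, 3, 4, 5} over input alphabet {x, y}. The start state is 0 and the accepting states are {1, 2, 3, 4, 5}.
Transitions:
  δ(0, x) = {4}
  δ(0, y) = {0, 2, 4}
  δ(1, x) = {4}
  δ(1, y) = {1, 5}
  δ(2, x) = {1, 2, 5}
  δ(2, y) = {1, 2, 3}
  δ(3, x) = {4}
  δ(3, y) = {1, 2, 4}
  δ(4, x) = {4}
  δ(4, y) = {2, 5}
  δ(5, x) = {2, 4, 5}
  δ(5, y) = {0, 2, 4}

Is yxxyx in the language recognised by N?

Start: {0}
read y: {0, 2, 4}
read x: {1, 2, 4, 5}
read x: {1, 2, 4, 5}
read y: {0, 1, 2, 3, 4, 5}
read x: {1, 2, 4, 5}
Reachable ∩ accepting = {1, 2, 4, 5} — nonempty.

accepted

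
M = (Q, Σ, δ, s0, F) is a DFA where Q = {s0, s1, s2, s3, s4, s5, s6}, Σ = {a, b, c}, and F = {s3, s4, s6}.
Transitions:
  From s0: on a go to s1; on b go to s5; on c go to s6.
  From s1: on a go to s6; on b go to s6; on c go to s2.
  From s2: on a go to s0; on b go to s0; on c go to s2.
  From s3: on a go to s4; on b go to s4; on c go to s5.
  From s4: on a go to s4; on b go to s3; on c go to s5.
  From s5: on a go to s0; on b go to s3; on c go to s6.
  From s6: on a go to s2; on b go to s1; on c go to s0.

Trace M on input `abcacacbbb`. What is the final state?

s0 --a--> s1
s1 --b--> s6
s6 --c--> s0
s0 --a--> s1
s1 --c--> s2
s2 --a--> s0
s0 --c--> s6
s6 --b--> s1
s1 --b--> s6
s6 --b--> s1

s1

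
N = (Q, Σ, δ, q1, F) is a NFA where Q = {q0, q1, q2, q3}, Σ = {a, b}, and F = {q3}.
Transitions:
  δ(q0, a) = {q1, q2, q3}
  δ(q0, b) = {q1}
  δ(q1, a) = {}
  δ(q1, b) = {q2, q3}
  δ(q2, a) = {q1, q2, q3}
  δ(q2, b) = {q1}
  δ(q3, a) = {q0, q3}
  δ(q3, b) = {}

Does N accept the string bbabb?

rejected

Start: {q1}
read b: {q2, q3}
read b: {q1}
read a: {}
The reachable set is empty and stays empty for the remaining 2 symbols.
Reachable ∩ accepting = {} — empty.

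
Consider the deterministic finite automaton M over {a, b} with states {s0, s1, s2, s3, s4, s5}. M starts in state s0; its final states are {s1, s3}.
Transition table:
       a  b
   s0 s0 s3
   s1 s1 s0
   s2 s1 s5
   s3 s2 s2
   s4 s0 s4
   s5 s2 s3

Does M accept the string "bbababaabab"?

accepted

s0 --b--> s3
s3 --b--> s2
s2 --a--> s1
s1 --b--> s0
s0 --a--> s0
s0 --b--> s3
s3 --a--> s2
s2 --a--> s1
s1 --b--> s0
s0 --a--> s0
s0 --b--> s3
End in state s3, which is an accepting state.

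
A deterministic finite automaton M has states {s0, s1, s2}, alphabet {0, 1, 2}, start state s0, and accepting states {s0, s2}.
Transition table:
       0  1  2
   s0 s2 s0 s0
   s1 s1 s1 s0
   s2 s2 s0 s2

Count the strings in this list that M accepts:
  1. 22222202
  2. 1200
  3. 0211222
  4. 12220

4

22222202: accepted
1200: accepted
0211222: accepted
12220: accepted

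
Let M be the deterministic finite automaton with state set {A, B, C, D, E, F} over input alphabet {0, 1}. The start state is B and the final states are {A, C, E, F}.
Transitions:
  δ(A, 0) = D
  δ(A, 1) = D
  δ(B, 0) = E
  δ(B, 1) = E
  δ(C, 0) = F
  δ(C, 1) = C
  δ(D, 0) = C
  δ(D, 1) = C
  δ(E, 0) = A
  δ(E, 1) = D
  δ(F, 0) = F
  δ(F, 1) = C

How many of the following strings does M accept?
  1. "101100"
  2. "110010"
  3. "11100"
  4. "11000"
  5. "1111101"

"101100": accepted
"110010": accepted
"11100": accepted
"11000": accepted
"1111101": accepted

5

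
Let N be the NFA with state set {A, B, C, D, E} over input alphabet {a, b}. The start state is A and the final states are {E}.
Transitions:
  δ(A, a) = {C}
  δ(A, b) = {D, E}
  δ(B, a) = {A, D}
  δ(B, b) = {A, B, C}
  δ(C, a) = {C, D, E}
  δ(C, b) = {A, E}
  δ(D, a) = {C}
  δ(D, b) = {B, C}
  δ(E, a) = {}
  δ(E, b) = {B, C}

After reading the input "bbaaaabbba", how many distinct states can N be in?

Start: {A}
read b: {D, E}
read b: {B, C}
read a: {A, C, D, E}
read a: {C, D, E}
read a: {C, D, E}
read a: {C, D, E}
read b: {A, B, C, E}
read b: {A, B, C, D, E}
read b: {A, B, C, D, E}
read a: {A, C, D, E}
Final reachable set {A, C, D, E} has 4 states.

4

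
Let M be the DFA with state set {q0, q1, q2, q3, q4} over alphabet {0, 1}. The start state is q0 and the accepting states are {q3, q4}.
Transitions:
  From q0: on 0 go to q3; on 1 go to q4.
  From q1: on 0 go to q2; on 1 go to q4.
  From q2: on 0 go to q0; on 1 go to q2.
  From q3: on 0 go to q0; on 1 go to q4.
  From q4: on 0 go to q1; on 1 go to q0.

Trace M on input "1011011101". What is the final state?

q4

q0 --1--> q4
q4 --0--> q1
q1 --1--> q4
q4 --1--> q0
q0 --0--> q3
q3 --1--> q4
q4 --1--> q0
q0 --1--> q4
q4 --0--> q1
q1 --1--> q4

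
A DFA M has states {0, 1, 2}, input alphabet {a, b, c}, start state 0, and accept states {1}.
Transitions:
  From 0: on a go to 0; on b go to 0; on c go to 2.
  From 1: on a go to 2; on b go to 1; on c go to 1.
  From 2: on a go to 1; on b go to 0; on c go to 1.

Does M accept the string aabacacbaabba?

0 --a--> 0
0 --a--> 0
0 --b--> 0
0 --a--> 0
0 --c--> 2
2 --a--> 1
1 --c--> 1
1 --b--> 1
1 --a--> 2
2 --a--> 1
1 --b--> 1
1 --b--> 1
1 --a--> 2
End in state 2, which is not an accepting state.

rejected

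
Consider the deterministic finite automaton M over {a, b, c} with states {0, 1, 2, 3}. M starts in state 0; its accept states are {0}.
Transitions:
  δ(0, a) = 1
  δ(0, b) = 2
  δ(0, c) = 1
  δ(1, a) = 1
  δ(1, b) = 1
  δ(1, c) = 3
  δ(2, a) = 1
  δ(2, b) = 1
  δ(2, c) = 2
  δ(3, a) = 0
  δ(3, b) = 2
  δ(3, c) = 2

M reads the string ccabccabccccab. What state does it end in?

0 --c--> 1
1 --c--> 3
3 --a--> 0
0 --b--> 2
2 --c--> 2
2 --c--> 2
2 --a--> 1
1 --b--> 1
1 --c--> 3
3 --c--> 2
2 --c--> 2
2 --c--> 2
2 --a--> 1
1 --b--> 1

1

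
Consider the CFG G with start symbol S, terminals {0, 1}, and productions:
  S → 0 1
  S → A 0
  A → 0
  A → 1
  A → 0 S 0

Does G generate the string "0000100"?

no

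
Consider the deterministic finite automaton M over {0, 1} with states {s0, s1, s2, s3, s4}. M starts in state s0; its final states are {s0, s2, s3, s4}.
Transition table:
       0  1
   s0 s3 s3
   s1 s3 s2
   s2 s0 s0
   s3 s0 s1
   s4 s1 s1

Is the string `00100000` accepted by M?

s0 --0--> s3
s3 --0--> s0
s0 --1--> s3
s3 --0--> s0
s0 --0--> s3
s3 --0--> s0
s0 --0--> s3
s3 --0--> s0
End in state s0, which is an accepting state.

accepted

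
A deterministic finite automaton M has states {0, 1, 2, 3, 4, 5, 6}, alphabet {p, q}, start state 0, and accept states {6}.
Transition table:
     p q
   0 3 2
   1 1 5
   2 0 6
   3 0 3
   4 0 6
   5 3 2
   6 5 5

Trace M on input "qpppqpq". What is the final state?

0 --q--> 2
2 --p--> 0
0 --p--> 3
3 --p--> 0
0 --q--> 2
2 --p--> 0
0 --q--> 2

2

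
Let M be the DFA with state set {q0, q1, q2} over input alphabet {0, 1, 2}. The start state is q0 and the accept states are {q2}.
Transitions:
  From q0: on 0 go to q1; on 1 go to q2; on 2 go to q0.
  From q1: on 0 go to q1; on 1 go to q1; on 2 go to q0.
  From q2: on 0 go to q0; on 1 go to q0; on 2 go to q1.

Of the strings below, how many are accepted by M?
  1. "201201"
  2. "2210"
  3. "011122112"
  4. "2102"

"201201": rejected
"2210": rejected
"011122112": rejected
"2102": rejected

0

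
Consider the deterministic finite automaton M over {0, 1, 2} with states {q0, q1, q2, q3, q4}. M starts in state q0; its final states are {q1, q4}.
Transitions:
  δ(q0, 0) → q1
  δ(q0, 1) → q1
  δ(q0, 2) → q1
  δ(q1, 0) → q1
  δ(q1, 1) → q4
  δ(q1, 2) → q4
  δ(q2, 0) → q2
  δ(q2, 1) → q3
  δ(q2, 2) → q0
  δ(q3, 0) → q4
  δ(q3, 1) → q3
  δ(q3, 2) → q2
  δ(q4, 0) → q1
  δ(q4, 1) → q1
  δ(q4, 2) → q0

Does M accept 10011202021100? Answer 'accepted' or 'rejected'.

q0 --1--> q1
q1 --0--> q1
q1 --0--> q1
q1 --1--> q4
q4 --1--> q1
q1 --2--> q4
q4 --0--> q1
q1 --2--> q4
q4 --0--> q1
q1 --2--> q4
q4 --1--> q1
q1 --1--> q4
q4 --0--> q1
q1 --0--> q1
End in state q1, which is an accepting state.

accepted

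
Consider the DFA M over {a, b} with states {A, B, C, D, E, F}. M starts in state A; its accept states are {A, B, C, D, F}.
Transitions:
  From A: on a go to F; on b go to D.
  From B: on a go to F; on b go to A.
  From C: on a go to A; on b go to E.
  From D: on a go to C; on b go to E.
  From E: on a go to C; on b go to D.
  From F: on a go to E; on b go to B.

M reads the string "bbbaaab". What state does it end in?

B

A --b--> D
D --b--> E
E --b--> D
D --a--> C
C --a--> A
A --a--> F
F --b--> B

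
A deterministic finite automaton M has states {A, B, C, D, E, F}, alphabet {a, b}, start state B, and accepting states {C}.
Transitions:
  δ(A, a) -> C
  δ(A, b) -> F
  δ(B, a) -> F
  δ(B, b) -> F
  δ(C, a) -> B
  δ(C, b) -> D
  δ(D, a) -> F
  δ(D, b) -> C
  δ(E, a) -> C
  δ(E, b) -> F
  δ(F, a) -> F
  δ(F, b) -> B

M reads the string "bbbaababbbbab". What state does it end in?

B

B --b--> F
F --b--> B
B --b--> F
F --a--> F
F --a--> F
F --b--> B
B --a--> F
F --b--> B
B --b--> F
F --b--> B
B --b--> F
F --a--> F
F --b--> B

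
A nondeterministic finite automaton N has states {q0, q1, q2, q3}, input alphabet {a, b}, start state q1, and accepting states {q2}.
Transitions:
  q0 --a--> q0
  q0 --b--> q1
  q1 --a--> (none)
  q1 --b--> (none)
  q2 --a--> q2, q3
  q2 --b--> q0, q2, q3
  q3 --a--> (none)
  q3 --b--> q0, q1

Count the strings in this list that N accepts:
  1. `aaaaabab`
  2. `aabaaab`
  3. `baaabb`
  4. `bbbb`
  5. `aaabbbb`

`aaaaabab`: rejected
`aabaaab`: rejected
`baaabb`: rejected
`bbbb`: rejected
`aaabbbb`: rejected

0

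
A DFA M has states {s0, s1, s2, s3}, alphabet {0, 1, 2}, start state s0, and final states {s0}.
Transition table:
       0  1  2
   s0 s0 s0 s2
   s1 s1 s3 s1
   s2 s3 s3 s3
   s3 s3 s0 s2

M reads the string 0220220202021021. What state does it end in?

s3

s0 --0--> s0
s0 --2--> s2
s2 --2--> s3
s3 --0--> s3
s3 --2--> s2
s2 --2--> s3
s3 --0--> s3
s3 --2--> s2
s2 --0--> s3
s3 --2--> s2
s2 --0--> s3
s3 --2--> s2
s2 --1--> s3
s3 --0--> s3
s3 --2--> s2
s2 --1--> s3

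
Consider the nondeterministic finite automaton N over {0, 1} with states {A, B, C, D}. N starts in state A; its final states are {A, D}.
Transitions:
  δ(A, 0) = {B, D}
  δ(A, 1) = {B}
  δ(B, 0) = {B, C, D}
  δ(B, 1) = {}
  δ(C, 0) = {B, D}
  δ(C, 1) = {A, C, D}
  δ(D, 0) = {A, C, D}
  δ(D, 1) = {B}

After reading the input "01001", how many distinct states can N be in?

Start: {A}
read 0: {B, D}
read 1: {B}
read 0: {B, C, D}
read 0: {A, B, C, D}
read 1: {A, B, C, D}
Final reachable set {A, B, C, D} has 4 states.

4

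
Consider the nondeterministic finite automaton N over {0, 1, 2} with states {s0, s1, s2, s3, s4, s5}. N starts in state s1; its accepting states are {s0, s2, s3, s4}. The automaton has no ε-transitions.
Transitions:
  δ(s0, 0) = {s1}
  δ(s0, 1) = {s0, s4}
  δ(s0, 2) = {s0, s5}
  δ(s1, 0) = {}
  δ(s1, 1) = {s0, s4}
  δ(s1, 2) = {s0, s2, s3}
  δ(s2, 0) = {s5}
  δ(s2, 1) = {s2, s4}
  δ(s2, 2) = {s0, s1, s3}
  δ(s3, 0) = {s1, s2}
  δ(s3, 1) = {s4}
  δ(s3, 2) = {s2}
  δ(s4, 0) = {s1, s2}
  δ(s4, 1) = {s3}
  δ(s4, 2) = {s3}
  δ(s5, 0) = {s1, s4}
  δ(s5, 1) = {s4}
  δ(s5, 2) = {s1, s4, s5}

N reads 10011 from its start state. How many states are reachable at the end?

1

Start: {s1}
read 1: {s0, s4}
read 0: {s1, s2}
read 0: {s5}
read 1: {s4}
read 1: {s3}
Final reachable set {s3} has 1 state.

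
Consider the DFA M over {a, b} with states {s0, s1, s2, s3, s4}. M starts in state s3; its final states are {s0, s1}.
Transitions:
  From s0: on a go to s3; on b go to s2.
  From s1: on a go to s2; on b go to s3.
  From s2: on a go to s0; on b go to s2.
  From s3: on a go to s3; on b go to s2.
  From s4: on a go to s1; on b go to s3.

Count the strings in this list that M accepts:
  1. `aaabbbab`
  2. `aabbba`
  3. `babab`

`aaabbbab`: rejected
`aabbba`: accepted
`babab`: rejected

1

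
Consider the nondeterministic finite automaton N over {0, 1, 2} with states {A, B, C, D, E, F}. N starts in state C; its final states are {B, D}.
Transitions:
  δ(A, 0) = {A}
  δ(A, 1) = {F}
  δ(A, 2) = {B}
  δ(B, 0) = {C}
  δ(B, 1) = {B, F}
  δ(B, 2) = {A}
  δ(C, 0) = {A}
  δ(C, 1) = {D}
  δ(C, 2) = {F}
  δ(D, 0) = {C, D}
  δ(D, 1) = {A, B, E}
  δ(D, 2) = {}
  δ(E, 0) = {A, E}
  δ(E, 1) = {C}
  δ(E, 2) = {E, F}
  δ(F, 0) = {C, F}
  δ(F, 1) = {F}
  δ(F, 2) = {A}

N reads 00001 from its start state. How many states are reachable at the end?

1

Start: {C}
read 0: {A}
read 0: {A}
read 0: {A}
read 0: {A}
read 1: {F}
Final reachable set {F} has 1 state.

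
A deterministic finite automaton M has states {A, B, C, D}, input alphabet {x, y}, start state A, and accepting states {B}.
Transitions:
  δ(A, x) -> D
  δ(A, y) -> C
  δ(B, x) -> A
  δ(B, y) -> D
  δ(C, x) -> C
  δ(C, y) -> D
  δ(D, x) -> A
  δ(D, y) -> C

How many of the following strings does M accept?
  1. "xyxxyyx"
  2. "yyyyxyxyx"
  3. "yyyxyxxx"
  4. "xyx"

0

"xyxxyyx": rejected
"yyyyxyxyx": rejected
"yyyxyxxx": rejected
"xyx": rejected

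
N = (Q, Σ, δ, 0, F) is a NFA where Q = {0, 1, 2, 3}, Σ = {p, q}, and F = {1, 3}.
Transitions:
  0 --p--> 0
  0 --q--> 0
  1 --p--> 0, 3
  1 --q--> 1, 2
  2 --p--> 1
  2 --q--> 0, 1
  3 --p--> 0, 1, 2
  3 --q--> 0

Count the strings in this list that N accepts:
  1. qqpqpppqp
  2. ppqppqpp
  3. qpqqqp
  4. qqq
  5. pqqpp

qqpqpppqp: rejected
ppqppqpp: rejected
qpqqqp: rejected
qqq: rejected
pqqpp: rejected

0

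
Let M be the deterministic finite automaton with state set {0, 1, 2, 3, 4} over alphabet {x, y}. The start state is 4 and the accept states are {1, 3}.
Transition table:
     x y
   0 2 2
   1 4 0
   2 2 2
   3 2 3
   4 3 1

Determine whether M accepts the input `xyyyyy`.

accepted

4 --x--> 3
3 --y--> 3
3 --y--> 3
3 --y--> 3
3 --y--> 3
3 --y--> 3
End in state 3, which is an accepting state.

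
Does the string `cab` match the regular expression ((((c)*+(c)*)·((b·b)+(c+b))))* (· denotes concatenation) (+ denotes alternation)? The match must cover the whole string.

cab cannot be split into zero or more pieces each matching (((c)*+(c)*)·((b·b)+(c+b))).

no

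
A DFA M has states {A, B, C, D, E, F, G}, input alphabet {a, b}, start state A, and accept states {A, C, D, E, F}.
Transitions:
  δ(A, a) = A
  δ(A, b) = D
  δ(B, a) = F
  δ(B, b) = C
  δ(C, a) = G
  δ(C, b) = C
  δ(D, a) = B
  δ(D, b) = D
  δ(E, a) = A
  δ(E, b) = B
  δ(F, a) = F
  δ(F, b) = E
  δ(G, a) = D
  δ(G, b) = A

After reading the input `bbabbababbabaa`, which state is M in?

D

A --b--> D
D --b--> D
D --a--> B
B --b--> C
C --b--> C
C --a--> G
G --b--> A
A --a--> A
A --b--> D
D --b--> D
D --a--> B
B --b--> C
C --a--> G
G --a--> D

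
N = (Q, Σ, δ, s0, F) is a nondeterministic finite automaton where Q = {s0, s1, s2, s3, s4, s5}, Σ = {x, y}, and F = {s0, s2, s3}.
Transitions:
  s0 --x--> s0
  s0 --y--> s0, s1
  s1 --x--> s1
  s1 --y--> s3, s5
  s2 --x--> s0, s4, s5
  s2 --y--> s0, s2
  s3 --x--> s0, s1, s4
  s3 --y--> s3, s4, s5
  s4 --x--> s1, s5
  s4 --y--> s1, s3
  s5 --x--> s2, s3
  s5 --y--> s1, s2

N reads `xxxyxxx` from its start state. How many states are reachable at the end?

Start: {s0}
read x: {s0}
read x: {s0}
read x: {s0}
read y: {s0, s1}
read x: {s0, s1}
read x: {s0, s1}
read x: {s0, s1}
Final reachable set {s0, s1} has 2 states.

2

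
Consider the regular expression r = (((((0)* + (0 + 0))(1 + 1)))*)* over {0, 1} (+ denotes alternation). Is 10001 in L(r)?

Split into 2 pieces 1 · 0001; each matches ((((0)*+(0+0))(1+1)))*.

yes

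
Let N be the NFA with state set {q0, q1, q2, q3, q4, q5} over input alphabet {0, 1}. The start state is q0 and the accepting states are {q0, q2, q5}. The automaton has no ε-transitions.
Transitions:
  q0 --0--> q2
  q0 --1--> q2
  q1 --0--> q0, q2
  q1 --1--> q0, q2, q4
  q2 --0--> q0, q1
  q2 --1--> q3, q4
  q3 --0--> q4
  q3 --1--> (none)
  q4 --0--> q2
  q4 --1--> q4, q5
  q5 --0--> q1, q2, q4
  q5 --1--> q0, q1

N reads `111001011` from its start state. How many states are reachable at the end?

6

Start: {q0}
read 1: {q2}
read 1: {q3, q4}
read 1: {q4, q5}
read 0: {q1, q2, q4}
read 0: {q0, q1, q2}
read 1: {q0, q2, q3, q4}
read 0: {q0, q1, q2, q4}
read 1: {q0, q2, q3, q4, q5}
read 1: {q0, q1, q2, q3, q4, q5}
Final reachable set {q0, q1, q2, q3, q4, q5} has 6 states.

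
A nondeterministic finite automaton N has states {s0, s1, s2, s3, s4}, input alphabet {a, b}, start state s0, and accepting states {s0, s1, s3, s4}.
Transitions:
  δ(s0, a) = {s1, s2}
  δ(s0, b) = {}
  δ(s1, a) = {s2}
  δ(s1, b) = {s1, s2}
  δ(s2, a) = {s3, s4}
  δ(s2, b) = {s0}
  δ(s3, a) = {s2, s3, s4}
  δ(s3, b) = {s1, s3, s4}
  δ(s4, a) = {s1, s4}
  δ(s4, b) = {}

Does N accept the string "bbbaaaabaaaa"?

Start: {s0}
read b: {}
The reachable set is empty and stays empty for the remaining 11 symbols.
Reachable ∩ accepting = {} — empty.

rejected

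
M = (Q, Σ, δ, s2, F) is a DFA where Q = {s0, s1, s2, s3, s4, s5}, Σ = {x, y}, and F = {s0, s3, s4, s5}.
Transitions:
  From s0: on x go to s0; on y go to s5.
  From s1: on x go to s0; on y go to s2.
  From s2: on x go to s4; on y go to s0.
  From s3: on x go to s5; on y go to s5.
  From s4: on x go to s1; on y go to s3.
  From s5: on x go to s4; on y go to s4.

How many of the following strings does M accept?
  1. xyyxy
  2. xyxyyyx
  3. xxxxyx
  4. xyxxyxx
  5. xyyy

xyyxy: accepted
xyxyyyx: accepted
xxxxyx: accepted
xyxxyxx: accepted
xyyy: accepted

5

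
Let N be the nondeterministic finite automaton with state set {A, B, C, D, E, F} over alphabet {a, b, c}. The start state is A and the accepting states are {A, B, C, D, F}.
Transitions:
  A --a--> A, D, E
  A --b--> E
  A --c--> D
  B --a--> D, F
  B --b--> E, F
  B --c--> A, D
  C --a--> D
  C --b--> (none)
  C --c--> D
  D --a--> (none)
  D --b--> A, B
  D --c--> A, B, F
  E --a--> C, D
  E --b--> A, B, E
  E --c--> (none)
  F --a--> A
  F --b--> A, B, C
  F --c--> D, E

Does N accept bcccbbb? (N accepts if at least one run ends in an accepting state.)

Start: {A}
read b: {E}
read c: {}
The reachable set is empty and stays empty for the remaining 5 symbols.
Reachable ∩ accepting = {} — empty.

rejected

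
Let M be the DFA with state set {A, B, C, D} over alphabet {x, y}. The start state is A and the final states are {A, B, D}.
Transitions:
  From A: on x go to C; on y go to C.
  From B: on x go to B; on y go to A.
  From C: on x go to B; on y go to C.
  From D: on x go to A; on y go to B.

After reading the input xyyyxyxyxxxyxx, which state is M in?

A --x--> C
C --y--> C
C --y--> C
C --y--> C
C --x--> B
B --y--> A
A --x--> C
C --y--> C
C --x--> B
B --x--> B
B --x--> B
B --y--> A
A --x--> C
C --x--> B

B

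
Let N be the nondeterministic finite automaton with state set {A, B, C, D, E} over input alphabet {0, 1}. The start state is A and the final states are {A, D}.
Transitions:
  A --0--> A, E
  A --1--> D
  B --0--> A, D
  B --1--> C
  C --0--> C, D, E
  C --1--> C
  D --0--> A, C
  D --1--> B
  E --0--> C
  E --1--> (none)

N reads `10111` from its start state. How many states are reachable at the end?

1

Start: {A}
read 1: {D}
read 0: {A, C}
read 1: {C, D}
read 1: {B, C}
read 1: {C}
Final reachable set {C} has 1 state.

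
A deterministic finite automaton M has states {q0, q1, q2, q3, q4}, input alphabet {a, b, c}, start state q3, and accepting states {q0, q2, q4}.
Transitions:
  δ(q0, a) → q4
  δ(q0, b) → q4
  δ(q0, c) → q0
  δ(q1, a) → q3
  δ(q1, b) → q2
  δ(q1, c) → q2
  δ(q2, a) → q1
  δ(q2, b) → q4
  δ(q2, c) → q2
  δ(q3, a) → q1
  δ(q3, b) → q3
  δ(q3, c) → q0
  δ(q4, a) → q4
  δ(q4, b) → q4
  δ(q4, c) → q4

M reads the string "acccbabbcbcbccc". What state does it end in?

q4

q3 --a--> q1
q1 --c--> q2
q2 --c--> q2
q2 --c--> q2
q2 --b--> q4
q4 --a--> q4
q4 --b--> q4
q4 --b--> q4
q4 --c--> q4
q4 --b--> q4
q4 --c--> q4
q4 --b--> q4
q4 --c--> q4
q4 --c--> q4
q4 --c--> q4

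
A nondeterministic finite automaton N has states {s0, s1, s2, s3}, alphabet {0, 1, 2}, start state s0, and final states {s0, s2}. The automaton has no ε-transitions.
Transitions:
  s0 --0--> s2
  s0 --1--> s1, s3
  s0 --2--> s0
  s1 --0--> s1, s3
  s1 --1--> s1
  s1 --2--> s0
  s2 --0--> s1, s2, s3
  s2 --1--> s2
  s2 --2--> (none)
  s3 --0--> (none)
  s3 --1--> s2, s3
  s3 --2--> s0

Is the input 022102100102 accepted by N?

rejected

Start: {s0}
read 0: {s2}
read 2: {}
The reachable set is empty and stays empty for the remaining 10 symbols.
Reachable ∩ accepting = {} — empty.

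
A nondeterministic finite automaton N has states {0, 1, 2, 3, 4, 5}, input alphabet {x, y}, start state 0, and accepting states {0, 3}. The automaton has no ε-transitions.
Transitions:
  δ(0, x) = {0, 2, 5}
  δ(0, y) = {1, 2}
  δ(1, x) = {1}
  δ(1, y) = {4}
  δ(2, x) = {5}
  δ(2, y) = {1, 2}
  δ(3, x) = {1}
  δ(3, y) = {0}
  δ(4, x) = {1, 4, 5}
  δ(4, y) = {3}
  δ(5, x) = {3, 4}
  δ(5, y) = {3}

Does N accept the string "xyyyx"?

Start: {0}
read x: {0, 2, 5}
read y: {1, 2, 3}
read y: {0, 1, 2, 4}
read y: {1, 2, 3, 4}
read x: {1, 4, 5}
Reachable ∩ accepting = {} — empty.

rejected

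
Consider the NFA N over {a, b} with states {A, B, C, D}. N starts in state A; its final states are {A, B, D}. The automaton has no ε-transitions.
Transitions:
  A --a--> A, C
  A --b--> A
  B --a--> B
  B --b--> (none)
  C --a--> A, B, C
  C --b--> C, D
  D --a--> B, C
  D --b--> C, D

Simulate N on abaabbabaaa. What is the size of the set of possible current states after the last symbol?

3

Start: {A}
read a: {A, C}
read b: {A, C, D}
read a: {A, B, C}
read a: {A, B, C}
read b: {A, C, D}
read b: {A, C, D}
read a: {A, B, C}
read b: {A, C, D}
read a: {A, B, C}
read a: {A, B, C}
read a: {A, B, C}
Final reachable set {A, B, C} has 3 states.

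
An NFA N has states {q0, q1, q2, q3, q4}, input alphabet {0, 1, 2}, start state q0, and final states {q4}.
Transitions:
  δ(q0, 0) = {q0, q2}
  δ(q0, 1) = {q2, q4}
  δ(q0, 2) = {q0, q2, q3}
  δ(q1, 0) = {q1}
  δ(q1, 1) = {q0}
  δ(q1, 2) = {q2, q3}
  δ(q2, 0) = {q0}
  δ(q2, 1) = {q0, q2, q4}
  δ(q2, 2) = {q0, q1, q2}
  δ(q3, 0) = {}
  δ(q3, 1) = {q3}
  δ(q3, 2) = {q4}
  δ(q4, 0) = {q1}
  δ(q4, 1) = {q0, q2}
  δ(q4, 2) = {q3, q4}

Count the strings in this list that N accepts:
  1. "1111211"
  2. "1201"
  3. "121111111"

"1111211": accepted
"1201": accepted
"121111111": accepted

3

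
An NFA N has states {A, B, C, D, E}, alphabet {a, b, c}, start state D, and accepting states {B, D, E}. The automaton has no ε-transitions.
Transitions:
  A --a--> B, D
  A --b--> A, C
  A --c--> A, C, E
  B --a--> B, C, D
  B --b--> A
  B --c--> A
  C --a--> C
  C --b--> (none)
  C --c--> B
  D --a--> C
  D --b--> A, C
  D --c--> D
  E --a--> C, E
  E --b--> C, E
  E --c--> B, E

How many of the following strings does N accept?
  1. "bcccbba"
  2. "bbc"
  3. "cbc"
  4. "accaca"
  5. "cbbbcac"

"bcccbba": accepted
"bbc": accepted
"cbc": accepted
"accaca": accepted
"cbbbcac": accepted

5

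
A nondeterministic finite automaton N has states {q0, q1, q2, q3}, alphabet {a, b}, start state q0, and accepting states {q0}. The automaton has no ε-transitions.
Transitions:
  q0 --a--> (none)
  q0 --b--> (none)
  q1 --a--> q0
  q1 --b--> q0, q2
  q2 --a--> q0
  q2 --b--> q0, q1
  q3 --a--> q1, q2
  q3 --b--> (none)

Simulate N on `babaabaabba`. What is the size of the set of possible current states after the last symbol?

Start: {q0}
read b: {}
The reachable set is empty and stays empty for the remaining 10 symbols.
Final reachable set {} has 0 states.

0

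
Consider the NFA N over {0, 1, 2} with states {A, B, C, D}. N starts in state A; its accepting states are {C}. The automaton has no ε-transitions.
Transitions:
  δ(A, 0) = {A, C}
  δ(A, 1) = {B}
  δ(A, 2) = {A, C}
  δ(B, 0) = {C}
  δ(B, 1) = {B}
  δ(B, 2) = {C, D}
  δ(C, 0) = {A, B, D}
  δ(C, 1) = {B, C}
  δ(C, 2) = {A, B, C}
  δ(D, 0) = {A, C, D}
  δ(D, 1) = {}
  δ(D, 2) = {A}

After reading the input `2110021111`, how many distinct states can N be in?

Start: {A}
read 2: {A, C}
read 1: {B, C}
read 1: {B, C}
read 0: {A, B, C, D}
read 0: {A, B, C, D}
read 2: {A, B, C, D}
read 1: {B, C}
read 1: {B, C}
read 1: {B, C}
read 1: {B, C}
Final reachable set {B, C} has 2 states.

2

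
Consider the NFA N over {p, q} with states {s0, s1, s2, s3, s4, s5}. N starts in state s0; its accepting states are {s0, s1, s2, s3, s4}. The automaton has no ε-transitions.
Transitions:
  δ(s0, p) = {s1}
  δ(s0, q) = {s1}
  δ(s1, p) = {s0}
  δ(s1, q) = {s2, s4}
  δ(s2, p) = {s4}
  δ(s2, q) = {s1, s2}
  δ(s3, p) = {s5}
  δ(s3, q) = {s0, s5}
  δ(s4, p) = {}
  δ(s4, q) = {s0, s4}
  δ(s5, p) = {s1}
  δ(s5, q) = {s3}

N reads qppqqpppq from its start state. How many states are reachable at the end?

3

Start: {s0}
read q: {s1}
read p: {s0}
read p: {s1}
read q: {s2, s4}
read q: {s0, s1, s2, s4}
read p: {s0, s1, s4}
read p: {s0, s1}
read p: {s0, s1}
read q: {s1, s2, s4}
Final reachable set {s1, s2, s4} has 3 states.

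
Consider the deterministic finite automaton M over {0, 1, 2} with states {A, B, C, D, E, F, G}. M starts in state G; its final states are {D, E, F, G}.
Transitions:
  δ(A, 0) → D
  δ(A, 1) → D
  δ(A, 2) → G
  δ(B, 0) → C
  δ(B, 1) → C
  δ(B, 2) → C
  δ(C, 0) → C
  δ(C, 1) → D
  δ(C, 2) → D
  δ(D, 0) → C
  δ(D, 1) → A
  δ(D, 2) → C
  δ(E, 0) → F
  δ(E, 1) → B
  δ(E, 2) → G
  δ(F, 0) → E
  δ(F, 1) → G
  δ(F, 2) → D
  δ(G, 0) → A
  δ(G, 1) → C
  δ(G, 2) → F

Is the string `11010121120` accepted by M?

rejected

G --1--> C
C --1--> D
D --0--> C
C --1--> D
D --0--> C
C --1--> D
D --2--> C
C --1--> D
D --1--> A
A --2--> G
G --0--> A
End in state A, which is not an accepting state.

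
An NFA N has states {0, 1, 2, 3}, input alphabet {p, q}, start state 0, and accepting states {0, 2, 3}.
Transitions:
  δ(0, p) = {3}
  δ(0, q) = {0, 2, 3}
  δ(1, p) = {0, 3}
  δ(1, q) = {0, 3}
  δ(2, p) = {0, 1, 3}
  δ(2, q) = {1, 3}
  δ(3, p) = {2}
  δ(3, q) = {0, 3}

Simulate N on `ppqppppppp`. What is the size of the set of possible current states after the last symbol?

4

Start: {0}
read p: {3}
read p: {2}
read q: {1, 3}
read p: {0, 2, 3}
read p: {0, 1, 2, 3}
read p: {0, 1, 2, 3}
read p: {0, 1, 2, 3}
read p: {0, 1, 2, 3}
read p: {0, 1, 2, 3}
read p: {0, 1, 2, 3}
Final reachable set {0, 1, 2, 3} has 4 states.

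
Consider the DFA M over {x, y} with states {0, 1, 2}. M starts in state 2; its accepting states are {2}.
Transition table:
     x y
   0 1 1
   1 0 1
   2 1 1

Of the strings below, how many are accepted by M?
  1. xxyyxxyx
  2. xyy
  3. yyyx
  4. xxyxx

0

xxyyxxyx: rejected
xyy: rejected
yyyx: rejected
xxyxx: rejected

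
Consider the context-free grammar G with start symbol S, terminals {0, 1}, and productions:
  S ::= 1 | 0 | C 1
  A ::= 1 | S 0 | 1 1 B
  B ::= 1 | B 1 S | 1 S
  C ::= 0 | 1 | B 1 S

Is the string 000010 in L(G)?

no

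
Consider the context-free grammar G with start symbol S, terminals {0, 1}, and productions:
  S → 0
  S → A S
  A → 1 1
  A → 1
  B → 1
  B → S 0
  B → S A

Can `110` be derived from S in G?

S ⇒ AS ⇒ 11S ⇒ 110

yes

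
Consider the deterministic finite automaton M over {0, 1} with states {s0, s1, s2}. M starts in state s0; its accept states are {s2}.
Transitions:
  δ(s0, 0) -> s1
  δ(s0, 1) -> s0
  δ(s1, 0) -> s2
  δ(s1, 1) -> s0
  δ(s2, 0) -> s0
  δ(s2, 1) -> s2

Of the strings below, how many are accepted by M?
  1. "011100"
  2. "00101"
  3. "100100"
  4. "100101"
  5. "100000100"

1

"011100": accepted
"00101": rejected
"100100": rejected
"100101": rejected
"100000100": rejected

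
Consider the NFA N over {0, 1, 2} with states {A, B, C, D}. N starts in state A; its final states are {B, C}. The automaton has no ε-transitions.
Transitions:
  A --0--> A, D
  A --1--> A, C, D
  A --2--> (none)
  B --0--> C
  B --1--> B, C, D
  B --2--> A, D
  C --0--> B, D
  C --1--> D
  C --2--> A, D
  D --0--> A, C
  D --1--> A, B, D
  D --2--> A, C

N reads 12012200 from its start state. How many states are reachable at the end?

4

Start: {A}
read 1: {A, C, D}
read 2: {A, C, D}
read 0: {A, B, C, D}
read 1: {A, B, C, D}
read 2: {A, C, D}
read 2: {A, C, D}
read 0: {A, B, C, D}
read 0: {A, B, C, D}
Final reachable set {A, B, C, D} has 4 states.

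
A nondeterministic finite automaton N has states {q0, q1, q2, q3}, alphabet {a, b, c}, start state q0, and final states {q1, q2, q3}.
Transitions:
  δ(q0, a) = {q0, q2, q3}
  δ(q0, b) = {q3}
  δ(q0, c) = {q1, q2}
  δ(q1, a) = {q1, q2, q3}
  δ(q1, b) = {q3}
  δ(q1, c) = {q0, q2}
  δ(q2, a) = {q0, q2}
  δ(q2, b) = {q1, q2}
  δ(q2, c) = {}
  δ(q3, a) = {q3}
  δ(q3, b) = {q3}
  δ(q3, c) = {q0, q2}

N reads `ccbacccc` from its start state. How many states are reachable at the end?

3

Start: {q0}
read c: {q1, q2}
read c: {q0, q2}
read b: {q1, q2, q3}
read a: {q0, q1, q2, q3}
read c: {q0, q1, q2}
read c: {q0, q1, q2}
read c: {q0, q1, q2}
read c: {q0, q1, q2}
Final reachable set {q0, q1, q2} has 3 states.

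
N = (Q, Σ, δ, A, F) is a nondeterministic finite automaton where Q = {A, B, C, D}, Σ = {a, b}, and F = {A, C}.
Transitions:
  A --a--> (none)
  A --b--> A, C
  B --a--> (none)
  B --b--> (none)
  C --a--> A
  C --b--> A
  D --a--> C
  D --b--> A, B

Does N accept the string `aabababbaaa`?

Start: {A}
read a: {}
The reachable set is empty and stays empty for the remaining 10 symbols.
Reachable ∩ accepting = {} — empty.

rejected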